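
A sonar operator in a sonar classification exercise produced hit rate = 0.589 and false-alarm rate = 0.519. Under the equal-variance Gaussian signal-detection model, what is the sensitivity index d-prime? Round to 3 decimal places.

d-prime = 0.177

z(0.589) = 0.2250, z(0.519) = 0.0476
d' = z(H) − z(FA) = 0.2250 − 0.0476 = 0.1774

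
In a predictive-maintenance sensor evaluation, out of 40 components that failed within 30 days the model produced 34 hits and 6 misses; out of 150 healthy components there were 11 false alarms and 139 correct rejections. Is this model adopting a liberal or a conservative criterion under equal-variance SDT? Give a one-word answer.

z(H) = 1.036, z(FA) = -1.451
c = −½·(z(H) + z(FA)) = 0.2075
c > 0 → conservative criterion (biased toward responding “no”).

conservative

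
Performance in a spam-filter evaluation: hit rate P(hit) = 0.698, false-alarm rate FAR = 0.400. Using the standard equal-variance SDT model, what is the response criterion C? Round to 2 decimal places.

z(H) = 0.5187
z(FA) = -0.2533
c = −½·[z(H) + z(FA)] = −0.5 × (0.5187 + (-0.2533)) = -0.1327

C = -0.13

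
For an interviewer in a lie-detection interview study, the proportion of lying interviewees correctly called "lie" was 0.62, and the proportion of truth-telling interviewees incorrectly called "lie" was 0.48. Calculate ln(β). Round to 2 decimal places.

z(H) = z(0.62) = 0.305
z(FA) = z(0.48) = -0.050
ln β = −½·[z(H)² − z(FA)²] = −0.5 × (0.093 − 0.003) = -0.045

ln β = -0.05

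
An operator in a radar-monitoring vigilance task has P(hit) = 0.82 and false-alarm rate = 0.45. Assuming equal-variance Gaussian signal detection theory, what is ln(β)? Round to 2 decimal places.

ln β = -0.41

Φ⁻¹(0.82) = 0.915, Φ⁻¹(0.45) = -0.126
ln β = −½·[z(H)² − z(FA)²] = −0.5 × (0.837 − 0.016) = -0.4105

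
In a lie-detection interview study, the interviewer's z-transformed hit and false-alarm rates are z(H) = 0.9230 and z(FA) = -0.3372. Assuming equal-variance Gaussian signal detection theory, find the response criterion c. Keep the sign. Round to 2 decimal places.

c = -0.29

c = −½·[z(H) + z(FA)] = −½·(0.9230 + (-0.3372)) = -0.2929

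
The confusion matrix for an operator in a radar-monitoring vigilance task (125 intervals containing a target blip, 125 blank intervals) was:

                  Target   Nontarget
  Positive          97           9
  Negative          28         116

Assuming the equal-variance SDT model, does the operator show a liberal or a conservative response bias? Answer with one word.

z(H) = 0.759, z(FA) = -1.461
c = −½·(z(H) + z(FA)) = 0.351
c > 0 → conservative criterion (biased toward responding “no”).

conservative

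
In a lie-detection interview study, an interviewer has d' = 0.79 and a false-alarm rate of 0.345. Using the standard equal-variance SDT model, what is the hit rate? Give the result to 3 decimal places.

hit rate = 0.652

z(false-alarm rate) = z(0.345) = -0.3989
z(H) = z(FA) + d' = -0.3989 + 0.79 = 0.3911
hit rate = Φ(0.3911) = 0.6521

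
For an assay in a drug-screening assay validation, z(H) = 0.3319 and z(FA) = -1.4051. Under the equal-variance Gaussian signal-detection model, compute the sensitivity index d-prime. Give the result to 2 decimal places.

d-prime = 1.74

d' = z(H) − z(FA) = 0.3319 − (-1.4051) = 1.7370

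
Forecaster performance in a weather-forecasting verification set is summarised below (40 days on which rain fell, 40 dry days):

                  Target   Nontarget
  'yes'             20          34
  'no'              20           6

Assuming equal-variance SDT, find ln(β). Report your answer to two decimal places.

H = 20/40 = 0.5000
FA = 34/40 = 0.8500
z(0.5000) = 0.000, z(0.8500) = 1.036
ln β = −½·[z(H)² − z(FA)²] = −0.5 × (0.000 − 1.073) = 0.5365

ln β = 0.54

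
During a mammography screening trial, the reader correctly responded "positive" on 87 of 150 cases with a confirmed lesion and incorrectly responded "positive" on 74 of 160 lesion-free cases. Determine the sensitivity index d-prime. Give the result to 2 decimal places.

d-prime = 0.30

H = 87/150 = 0.5800
FA = 74/160 = 0.4625
z(H) = 0.2019
z(FA) = -0.0941
d' = z(H) − z(FA) = 0.2019 − (-0.0941) = 0.2960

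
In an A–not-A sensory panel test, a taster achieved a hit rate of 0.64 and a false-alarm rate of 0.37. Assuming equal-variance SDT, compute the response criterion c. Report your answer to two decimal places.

z(0.64) = 0.358, z(0.37) = -0.332
c = −½·[z(H) + z(FA)] = −0.5 × (0.358 + (-0.332)) = -0.013

c = -0.01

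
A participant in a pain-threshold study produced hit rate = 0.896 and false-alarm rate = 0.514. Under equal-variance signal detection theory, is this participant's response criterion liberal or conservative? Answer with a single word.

liberal

z(H) = 1.259, z(FA) = 0.035
c = −½·(z(H) + z(FA)) = -0.647
c < 0 → liberal criterion (biased toward responding “yes”).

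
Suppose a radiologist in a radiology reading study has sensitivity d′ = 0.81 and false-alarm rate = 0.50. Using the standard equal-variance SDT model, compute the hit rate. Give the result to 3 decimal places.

z(false-alarm rate) = z(0.50) = 0.0000
z(H) = z(FA) + d' = 0.0000 + 0.81 = 0.8100
hit rate = Φ(0.8100) = 0.7910

hit rate = 0.791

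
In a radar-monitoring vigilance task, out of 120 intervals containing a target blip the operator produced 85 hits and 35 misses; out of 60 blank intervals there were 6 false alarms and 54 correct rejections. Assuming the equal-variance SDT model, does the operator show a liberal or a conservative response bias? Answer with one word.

z(H) = 0.549, z(FA) = -1.282
c = −½·(z(H) + z(FA)) = 0.3665
c > 0 → conservative criterion (biased toward responding “no”).

conservative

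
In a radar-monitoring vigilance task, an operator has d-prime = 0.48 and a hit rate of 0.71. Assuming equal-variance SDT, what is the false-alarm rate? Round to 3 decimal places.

false-alarm rate = 0.529

z(hit rate) = z(0.71) = 0.5534
z(FA) = z(H) − d' = 0.5534 − 0.48 = 0.0734
false-alarm rate = Φ(0.0734) = 0.5293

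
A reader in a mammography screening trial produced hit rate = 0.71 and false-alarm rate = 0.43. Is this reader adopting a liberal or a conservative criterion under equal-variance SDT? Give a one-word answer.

liberal

z(H) = 0.553, z(FA) = -0.176
c = −½·(z(H) + z(FA)) = -0.1885
c < 0 → liberal criterion (biased toward responding “yes”).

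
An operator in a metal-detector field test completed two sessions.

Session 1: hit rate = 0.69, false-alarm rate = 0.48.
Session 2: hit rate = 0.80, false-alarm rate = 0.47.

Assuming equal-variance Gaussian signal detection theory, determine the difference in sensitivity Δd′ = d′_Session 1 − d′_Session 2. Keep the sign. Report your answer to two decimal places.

Δd′ = -0.37

Session 1: z(0.69) = 0.496, z(0.48) = -0.050, d' = 0.546
Session 2: z(0.80) = 0.842, z(0.47) = -0.075, d' = 0.917
Δd' = d'_Session 1 − d'_Session 2 = 0.546 − 0.917 = -0.371
Session 2 has the higher sensitivity.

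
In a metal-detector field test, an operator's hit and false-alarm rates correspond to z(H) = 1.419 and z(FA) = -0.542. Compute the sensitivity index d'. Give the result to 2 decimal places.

d' = 1.96

d' = z(H) − z(FA) = 1.419 − (-0.542) = 1.961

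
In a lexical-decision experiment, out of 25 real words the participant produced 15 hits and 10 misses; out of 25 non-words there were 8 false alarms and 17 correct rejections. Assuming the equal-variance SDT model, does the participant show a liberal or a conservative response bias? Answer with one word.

conservative

z(H) = 0.253, z(FA) = -0.468
c = −½·(z(H) + z(FA)) = 0.1075
c > 0 → conservative criterion (biased toward responding “no”).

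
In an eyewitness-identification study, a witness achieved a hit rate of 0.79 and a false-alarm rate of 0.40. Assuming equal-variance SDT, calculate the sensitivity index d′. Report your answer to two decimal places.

z(H) = 0.806
z(FA) = -0.253
d' = z(H) − z(FA) = 0.806 − (-0.253) = 1.059

d′ = 1.06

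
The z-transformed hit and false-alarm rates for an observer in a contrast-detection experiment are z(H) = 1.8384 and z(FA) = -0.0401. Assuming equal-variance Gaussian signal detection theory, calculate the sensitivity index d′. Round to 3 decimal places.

d' = z(H) − z(FA) = 1.8384 − (-0.0401) = 1.8785

d′ = 1.879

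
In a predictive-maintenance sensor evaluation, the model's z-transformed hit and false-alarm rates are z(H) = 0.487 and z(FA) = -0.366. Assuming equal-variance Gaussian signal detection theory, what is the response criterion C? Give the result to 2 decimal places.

C = -0.06

c = −½·[z(H) + z(FA)] = −½·(0.487 + (-0.366)) = -0.0605
c < 0: the model has a liberal response bias.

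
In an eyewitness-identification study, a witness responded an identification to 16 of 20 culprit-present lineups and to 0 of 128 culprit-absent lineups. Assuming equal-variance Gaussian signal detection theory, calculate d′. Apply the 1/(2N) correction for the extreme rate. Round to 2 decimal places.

The false-alarm rate is 0/128 = 0, so apply the 1/(2N) correction: FA → 1/(2·128) = 0.00391.
z(H) = z(0.80000) = 0.842
z(FA) = z(0.00391) = -2.660
d' = 0.842 − (-2.660) = 3.502

d′ = 3.50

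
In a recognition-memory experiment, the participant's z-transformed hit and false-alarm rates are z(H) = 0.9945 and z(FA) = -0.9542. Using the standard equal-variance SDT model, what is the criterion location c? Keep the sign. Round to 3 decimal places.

c = -0.020

c = −½·[z(H) + z(FA)] = −½·(0.9945 + (-0.9542)) = -0.02015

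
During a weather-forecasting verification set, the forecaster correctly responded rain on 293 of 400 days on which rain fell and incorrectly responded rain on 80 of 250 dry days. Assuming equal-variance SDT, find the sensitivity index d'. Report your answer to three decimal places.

H = 293/400 = 0.7325
FA = 80/250 = 0.3200
z(H) = 0.6204
z(FA) = -0.4677
d' = z(H) − z(FA) = 0.6204 − (-0.4677) = 1.0881

d' = 1.088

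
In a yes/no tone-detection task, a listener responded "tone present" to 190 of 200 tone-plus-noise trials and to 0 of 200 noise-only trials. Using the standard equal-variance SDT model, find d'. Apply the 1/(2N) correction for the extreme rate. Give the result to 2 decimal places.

The false-alarm rate is 0/200 = 0, so apply the 1/(2N) correction: FA → 1/(2·200) = 0.00250.
z(H) = z(0.95000) = 1.645
z(FA) = z(0.00250) = -2.807
d' = 1.645 − (-2.807) = 4.452

d' = 4.45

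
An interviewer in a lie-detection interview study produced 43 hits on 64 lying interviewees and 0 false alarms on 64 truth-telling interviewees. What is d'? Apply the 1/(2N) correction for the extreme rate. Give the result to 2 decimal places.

d' = 2.86

The false-alarm rate is 0/64 = 0, so apply the 1/(2N) correction: FA → 1/(2·64) = 0.00781.
z(H) = z(0.67188) = 0.445
z(FA) = z(0.00781) = -2.418
d' = 0.445 − (-2.418) = 2.863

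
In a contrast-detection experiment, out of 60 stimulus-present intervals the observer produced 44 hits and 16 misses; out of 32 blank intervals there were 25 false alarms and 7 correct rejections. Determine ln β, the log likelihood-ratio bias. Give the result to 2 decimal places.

ln β = 0.11

H = 44/60 = 0.7333
FA = 25/32 = 0.7812
z(H) = z(0.7333) = 0.623
z(FA) = z(0.7812) = 0.776
ln β = −½·[z(H)² − z(FA)²] = −0.5 × (0.388 − 0.602) = 0.107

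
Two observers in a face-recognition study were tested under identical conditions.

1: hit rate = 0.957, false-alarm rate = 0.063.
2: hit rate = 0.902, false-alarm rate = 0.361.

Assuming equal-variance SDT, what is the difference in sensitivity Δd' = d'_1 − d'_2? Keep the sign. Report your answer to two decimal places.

1: z(0.957) = 1.717, z(0.063) = -1.530, d' = 3.247
2: z(0.902) = 1.293, z(0.361) = -0.356, d' = 1.649
Δd' = d'_1 − d'_2 = 3.247 − 1.649 = 1.598
1 has the higher sensitivity.

Δd' = 1.60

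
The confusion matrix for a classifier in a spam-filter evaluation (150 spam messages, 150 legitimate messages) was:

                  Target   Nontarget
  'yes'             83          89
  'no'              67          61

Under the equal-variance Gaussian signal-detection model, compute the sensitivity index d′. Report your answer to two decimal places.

d′ = -0.10

H = 83/150 = 0.5533
FA = 89/150 = 0.5933
Φ⁻¹(H) = Φ⁻¹(0.5533) = 0.134
Φ⁻¹(FA) = Φ⁻¹(0.5933) = 0.236
d' = z(H) − z(FA) = 0.134 − 0.236 = -0.102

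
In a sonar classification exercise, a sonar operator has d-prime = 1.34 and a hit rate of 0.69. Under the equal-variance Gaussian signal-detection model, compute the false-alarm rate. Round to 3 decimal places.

false-alarm rate = 0.199

z(hit rate) = z(0.69) = 0.4959
z(FA) = z(H) − d' = 0.4959 − 1.34 = -0.8441
false-alarm rate = Φ(-0.8441) = 0.1993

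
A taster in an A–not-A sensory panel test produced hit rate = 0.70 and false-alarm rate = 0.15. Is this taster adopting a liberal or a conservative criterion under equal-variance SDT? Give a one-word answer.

z(H) = 0.524, z(FA) = -1.036
c = −½·(z(H) + z(FA)) = 0.256
c > 0 → conservative criterion (biased toward responding “no”).

conservative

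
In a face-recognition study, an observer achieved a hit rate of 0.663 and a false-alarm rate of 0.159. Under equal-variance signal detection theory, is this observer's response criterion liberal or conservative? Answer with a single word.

z(H) = 0.421, z(FA) = -0.999
c = −½·(z(H) + z(FA)) = 0.289
c > 0 → conservative criterion (biased toward responding “no”).

conservative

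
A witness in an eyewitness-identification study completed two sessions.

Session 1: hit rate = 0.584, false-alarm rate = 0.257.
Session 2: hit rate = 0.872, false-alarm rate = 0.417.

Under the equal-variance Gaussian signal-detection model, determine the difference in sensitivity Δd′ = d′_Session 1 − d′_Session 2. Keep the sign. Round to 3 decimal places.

Session 1: z(0.584) = 0.2121, z(0.257) = -0.6526, d' = 0.8647
Session 2: z(0.872) = 1.1359, z(0.417) = -0.2096, d' = 1.3455
Δd' = d'_Session 1 − d'_Session 2 = 0.8647 − 1.3455 = -0.4808
Session 2 has the higher sensitivity.

Δd′ = -0.481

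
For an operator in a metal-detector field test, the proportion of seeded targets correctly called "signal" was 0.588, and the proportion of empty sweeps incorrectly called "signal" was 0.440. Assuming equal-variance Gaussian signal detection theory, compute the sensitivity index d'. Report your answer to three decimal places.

d' = 0.373

Φ⁻¹(0.588) = 0.2224, Φ⁻¹(0.440) = -0.1510
d' = z(H) − z(FA) = 0.2224 − (-0.1510) = 0.3734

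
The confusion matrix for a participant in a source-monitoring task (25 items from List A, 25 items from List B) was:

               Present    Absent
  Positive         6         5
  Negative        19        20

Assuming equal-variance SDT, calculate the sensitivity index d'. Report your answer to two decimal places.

d' = 0.14

H = 6/25 = 0.2400
FA = 5/25 = 0.2000
z(H) = -0.706
z(FA) = -0.842
d' = z(H) − z(FA) = -0.706 − (-0.842) = 0.136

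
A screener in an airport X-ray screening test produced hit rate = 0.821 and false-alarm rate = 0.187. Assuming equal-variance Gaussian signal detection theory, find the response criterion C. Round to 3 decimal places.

C = -0.015

z(H) = z(0.821) = 0.9192
z(FA) = z(0.187) = -0.8890
c = −½·[z(H) + z(FA)] = −0.5 × (0.9192 + (-0.8890)) = -0.0151
c < 0: the screener has a liberal response bias.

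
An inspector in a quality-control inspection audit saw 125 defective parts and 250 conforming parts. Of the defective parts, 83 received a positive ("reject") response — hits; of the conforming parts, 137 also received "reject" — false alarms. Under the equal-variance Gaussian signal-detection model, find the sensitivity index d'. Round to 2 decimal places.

d' = 0.30

H = 83/125 = 0.6640
FA = 137/250 = 0.5480
z(H) = 0.423
z(FA) = 0.121
d' = z(H) − z(FA) = 0.423 − 0.121 = 0.302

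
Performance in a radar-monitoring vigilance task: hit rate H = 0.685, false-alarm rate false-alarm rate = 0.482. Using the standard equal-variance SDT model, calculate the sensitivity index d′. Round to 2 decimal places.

z(H) = z(0.685) = 0.482
z(FA) = z(0.482) = -0.045
d' = z(H) − z(FA) = 0.482 − (-0.045) = 0.527

d′ = 0.53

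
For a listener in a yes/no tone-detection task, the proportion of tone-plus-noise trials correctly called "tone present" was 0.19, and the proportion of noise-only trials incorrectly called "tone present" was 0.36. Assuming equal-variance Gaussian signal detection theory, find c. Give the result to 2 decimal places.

c = 0.62

Φ⁻¹(0.19) = -0.8779, Φ⁻¹(0.36) = -0.3585
c = −½·[z(H) + z(FA)] = −0.5 × (-0.8779 + (-0.3585)) = 0.6182
c > 0: the listener has a conservative response bias.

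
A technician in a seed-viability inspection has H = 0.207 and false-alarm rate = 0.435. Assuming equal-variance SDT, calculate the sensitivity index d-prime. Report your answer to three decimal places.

d-prime = -0.653

z(H) = -0.8169
z(FA) = -0.1637
d' = z(H) − z(FA) = -0.8169 − (-0.1637) = -0.6532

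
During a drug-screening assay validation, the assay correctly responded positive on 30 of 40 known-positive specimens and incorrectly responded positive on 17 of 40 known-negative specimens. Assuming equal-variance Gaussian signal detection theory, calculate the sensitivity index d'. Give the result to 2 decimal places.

d' = 0.86

H = 30/40 = 0.7500
FA = 17/40 = 0.4250
Φ⁻¹(H) = Φ⁻¹(0.7500) = 0.674
Φ⁻¹(FA) = Φ⁻¹(0.4250) = -0.189
d' = z(H) − z(FA) = 0.674 − (-0.189) = 0.863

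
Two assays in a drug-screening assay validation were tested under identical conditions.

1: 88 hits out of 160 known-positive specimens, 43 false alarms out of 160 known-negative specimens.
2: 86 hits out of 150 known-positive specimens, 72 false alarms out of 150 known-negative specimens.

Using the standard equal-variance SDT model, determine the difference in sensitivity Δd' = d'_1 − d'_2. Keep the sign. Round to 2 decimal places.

1: z(0.5500) = 0.126, z(0.2687) = -0.617, d' = 0.743
2: z(0.5733) = 0.185, z(0.4800) = -0.050, d' = 0.235
Δd' = d'_1 − d'_2 = 0.743 − 0.235 = 0.508
1 has the higher sensitivity.

Δd' = 0.51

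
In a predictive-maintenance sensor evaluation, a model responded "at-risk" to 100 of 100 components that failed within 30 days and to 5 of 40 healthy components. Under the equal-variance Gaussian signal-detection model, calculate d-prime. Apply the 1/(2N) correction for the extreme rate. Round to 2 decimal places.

The hit rate is 100/100 = 1, so apply the 1/(2N) correction: H → 1 − 1/(2·100) = 0.99500.
z(H) = z(0.99500) = 2.576
z(FA) = z(0.12500) = -1.150
d' = 2.576 − (-1.150) = 3.726

d-prime = 3.73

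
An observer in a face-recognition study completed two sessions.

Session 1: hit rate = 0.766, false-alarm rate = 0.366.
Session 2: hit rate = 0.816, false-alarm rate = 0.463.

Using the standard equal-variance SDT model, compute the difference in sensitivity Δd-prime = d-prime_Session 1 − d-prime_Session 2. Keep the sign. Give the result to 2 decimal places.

Δd-prime = 0.08

Session 1: z(0.766) = 0.726, z(0.366) = -0.342, d' = 1.068
Session 2: z(0.816) = 0.900, z(0.463) = -0.093, d' = 0.993
Δd' = d'_Session 1 − d'_Session 2 = 1.068 − 0.993 = 0.075
Session 1 has the higher sensitivity.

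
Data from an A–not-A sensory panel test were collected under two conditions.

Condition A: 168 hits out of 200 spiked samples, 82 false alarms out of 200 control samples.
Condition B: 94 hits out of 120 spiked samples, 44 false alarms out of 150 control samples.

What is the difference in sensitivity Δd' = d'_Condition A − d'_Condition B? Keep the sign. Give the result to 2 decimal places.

Δd' = -0.11

Condition A: z(0.8400) = 0.994, z(0.4100) = -0.228, d' = 1.222
Condition B: z(0.7833) = 0.783, z(0.2933) = -0.544, d' = 1.327
Δd' = d'_Condition A − d'_Condition B = 1.222 − 1.327 = -0.105
Condition B has the higher sensitivity.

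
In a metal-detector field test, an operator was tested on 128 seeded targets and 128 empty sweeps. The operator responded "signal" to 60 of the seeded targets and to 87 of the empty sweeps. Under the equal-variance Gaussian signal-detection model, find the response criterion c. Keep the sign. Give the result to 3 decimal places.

c = -0.194

H = 60/128 = 0.4688
FA = 87/128 = 0.6797
z(H) = z(0.4688) = -0.0783
z(FA) = z(0.6797) = 0.4669
c = −½·[z(H) + z(FA)] = −0.5 × (-0.0783 + 0.4669) = -0.1943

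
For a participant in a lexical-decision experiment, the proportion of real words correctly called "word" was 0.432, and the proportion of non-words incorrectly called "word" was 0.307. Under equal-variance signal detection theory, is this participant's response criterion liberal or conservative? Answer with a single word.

z(H) = -0.171, z(FA) = -0.504
c = −½·(z(H) + z(FA)) = 0.3375
c > 0 → conservative criterion (biased toward responding “no”).

conservative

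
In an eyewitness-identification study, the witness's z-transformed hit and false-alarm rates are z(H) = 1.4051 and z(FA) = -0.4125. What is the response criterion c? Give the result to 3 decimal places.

c = -0.496

c = −½·[z(H) + z(FA)] = −½·(1.4051 + (-0.4125)) = -0.4963
c < 0: the witness has a liberal response bias.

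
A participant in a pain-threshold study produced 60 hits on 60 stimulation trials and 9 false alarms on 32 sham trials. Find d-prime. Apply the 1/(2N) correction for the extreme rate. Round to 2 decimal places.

d-prime = 2.97

The hit rate is 60/60 = 1, so apply the 1/(2N) correction: H → 1 − 1/(2·60) = 0.99167.
z(H) = z(0.99167) = 2.394
z(FA) = z(0.28125) = -0.579
d' = 2.394 − (-0.579) = 2.973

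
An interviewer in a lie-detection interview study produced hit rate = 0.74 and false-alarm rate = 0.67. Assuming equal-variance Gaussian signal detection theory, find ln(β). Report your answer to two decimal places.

ln β = -0.11

z(H) = 0.643
z(FA) = 0.440
ln β = −½·[z(H)² − z(FA)²] = −0.5 × (0.413 − 0.194) = -0.1095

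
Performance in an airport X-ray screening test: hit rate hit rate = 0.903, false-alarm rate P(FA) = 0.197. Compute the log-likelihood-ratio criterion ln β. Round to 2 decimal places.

z(0.903) = 1.299, z(0.197) = -0.852
ln β = −½·[z(H)² − z(FA)²] = −0.5 × (1.687 − 0.726) = -0.4805

ln β = -0.48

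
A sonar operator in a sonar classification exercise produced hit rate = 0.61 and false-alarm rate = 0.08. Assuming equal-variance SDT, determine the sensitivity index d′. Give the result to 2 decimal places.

z(0.61) = 0.279, z(0.08) = -1.405
d' = z(H) − z(FA) = 0.279 − (-1.405) = 1.684

d′ = 1.68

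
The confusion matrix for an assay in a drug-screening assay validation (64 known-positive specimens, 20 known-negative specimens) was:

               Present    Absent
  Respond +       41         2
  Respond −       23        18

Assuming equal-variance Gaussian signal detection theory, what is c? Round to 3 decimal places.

c = 0.461

H = 41/64 = 0.6406
FA = 2/20 = 0.1000
Φ⁻¹(0.6406) = 0.3601, Φ⁻¹(0.1000) = -1.2816
c = −½·[z(H) + z(FA)] = −0.5 × (0.3601 + (-1.2816)) = 0.46075
c > 0: the assay has a conservative response bias.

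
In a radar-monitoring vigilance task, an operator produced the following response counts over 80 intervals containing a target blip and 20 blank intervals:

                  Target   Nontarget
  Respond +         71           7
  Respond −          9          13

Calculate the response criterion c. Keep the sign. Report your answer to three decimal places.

c = -0.414

H = 71/80 = 0.8875
FA = 7/20 = 0.3500
z(H) = z(0.8875) = 1.2133
z(FA) = z(0.3500) = -0.3853
c = −½·[z(H) + z(FA)] = −0.5 × (1.2133 + (-0.3853)) = -0.4140
c < 0: the operator has a liberal response bias.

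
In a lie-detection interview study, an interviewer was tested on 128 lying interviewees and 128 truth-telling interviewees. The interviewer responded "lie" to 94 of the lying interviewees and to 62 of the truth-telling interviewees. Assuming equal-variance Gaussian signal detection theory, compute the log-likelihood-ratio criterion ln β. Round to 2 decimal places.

H = 94/128 = 0.7344
FA = 62/128 = 0.4844
z(0.7344) = 0.626, z(0.4844) = -0.039
ln β = −½·[z(H)² − z(FA)²] = −0.5 × (0.392 − 0.002) = -0.195

ln β = -0.20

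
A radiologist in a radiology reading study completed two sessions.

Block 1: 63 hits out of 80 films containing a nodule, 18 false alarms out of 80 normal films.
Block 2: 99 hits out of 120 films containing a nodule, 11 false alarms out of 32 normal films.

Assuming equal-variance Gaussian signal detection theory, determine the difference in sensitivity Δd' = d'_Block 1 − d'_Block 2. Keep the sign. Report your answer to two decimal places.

Δd' = 0.22

Block 1: z(0.7875) = 0.798, z(0.2250) = -0.755, d' = 1.553
Block 2: z(0.8250) = 0.935, z(0.3438) = -0.402, d' = 1.337
Δd' = d'_Block 1 − d'_Block 2 = 1.553 − 1.337 = 0.216
Block 1 has the higher sensitivity.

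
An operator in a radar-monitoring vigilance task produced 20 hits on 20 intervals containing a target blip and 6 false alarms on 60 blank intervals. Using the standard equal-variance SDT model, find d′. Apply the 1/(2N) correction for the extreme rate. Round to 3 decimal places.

The hit rate is 20/20 = 1, so apply the 1/(2N) correction: H → 1 − 1/(2·20) = 0.97500.
z(H) = z(0.97500) = 1.9600
z(FA) = z(0.10000) = -1.2816
d' = 1.9600 − (-1.2816) = 3.2416

d′ = 3.242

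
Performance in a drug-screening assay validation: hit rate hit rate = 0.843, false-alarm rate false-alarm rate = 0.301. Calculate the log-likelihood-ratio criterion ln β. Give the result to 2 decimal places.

z(0.843) = 1.007, z(0.301) = -0.522
ln β = −½·[z(H)² − z(FA)²] = −0.5 × (1.014 − 0.272) = -0.371

ln β = -0.37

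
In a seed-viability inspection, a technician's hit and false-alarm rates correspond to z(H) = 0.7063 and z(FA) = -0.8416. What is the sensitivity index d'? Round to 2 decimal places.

d' = z(H) − z(FA) = 0.7063 − (-0.8416) = 1.5479

d' = 1.55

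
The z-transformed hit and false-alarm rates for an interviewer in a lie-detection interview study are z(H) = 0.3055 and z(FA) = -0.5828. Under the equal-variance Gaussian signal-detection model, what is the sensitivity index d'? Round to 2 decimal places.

d' = 0.89

d' = z(H) − z(FA) = 0.3055 − (-0.5828) = 0.8883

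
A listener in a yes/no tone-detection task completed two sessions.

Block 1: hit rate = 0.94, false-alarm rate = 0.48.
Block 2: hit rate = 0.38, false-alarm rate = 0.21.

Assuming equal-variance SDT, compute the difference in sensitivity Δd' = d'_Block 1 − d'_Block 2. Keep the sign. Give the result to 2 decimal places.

Block 1: z(0.94) = 1.555, z(0.48) = -0.050, d' = 1.605
Block 2: z(0.38) = -0.305, z(0.21) = -0.806, d' = 0.501
Δd' = d'_Block 1 − d'_Block 2 = 1.605 − 0.501 = 1.104
Block 1 has the higher sensitivity.

Δd' = 1.10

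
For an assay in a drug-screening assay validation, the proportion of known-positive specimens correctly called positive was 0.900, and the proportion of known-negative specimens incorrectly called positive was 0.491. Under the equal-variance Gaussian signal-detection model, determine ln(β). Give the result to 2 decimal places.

z(H) = z(0.900) = 1.282
z(FA) = z(0.491) = -0.023
ln β = −½·[z(H)² − z(FA)²] = −0.5 × (1.644 − 0.001) = -0.8215

ln β = -0.82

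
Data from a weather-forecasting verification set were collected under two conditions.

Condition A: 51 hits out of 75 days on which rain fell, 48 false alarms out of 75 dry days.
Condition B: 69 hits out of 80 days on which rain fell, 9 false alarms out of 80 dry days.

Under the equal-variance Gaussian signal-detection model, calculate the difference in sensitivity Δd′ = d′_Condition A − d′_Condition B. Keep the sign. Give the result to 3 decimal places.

Condition A: z(0.6800) = 0.4677, z(0.6400) = 0.3585, d' = 0.1092
Condition B: z(0.8625) = 1.0916, z(0.1125) = -1.2133, d' = 2.3049
Δd' = d'_Condition A − d'_Condition B = 0.1092 − 2.3049 = -2.1957
Condition B has the higher sensitivity.

Δd′ = -2.196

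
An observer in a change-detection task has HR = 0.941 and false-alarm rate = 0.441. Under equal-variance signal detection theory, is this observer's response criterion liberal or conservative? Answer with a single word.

z(H) = 1.563, z(FA) = -0.148
c = −½·(z(H) + z(FA)) = -0.7075
c < 0 → liberal criterion (biased toward responding “yes”).

liberal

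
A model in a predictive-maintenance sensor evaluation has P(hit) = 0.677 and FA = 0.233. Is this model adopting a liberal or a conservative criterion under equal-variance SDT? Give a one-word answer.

conservative

z(H) = 0.459, z(FA) = -0.729
c = −½·(z(H) + z(FA)) = 0.135
c > 0 → conservative criterion (biased toward responding “no”).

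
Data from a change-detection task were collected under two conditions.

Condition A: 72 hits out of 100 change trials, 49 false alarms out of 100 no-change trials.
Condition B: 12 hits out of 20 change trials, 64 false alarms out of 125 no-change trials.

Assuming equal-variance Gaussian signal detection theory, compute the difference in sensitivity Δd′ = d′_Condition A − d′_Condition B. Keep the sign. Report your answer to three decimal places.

Δd′ = 0.385

Condition A: z(0.7200) = 0.5828, z(0.4900) = -0.0251, d' = 0.6079
Condition B: z(0.6000) = 0.2533, z(0.5120) = 0.0301, d' = 0.2232
Δd' = d'_Condition A − d'_Condition B = 0.6079 − 0.2232 = 0.3847
Condition A has the higher sensitivity.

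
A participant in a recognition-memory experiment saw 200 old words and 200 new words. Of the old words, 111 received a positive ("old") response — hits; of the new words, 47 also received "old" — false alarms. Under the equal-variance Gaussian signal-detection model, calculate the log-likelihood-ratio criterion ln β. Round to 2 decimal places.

H = 111/200 = 0.5550
FA = 47/200 = 0.2350
Φ⁻¹(H) = Φ⁻¹(0.5550) = 0.138
Φ⁻¹(FA) = Φ⁻¹(0.2350) = -0.722
ln β = −½·[z(H)² − z(FA)²] = −0.5 × (0.019 − 0.521) = 0.251

ln β = 0.25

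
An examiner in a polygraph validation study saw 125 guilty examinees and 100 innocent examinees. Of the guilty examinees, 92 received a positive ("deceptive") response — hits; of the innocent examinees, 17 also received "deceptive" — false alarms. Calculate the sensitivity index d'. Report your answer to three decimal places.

H = 92/125 = 0.7360
FA = 17/100 = 0.1700
Φ⁻¹(H) = Φ⁻¹(0.7360) = 0.6311
Φ⁻¹(FA) = Φ⁻¹(0.1700) = -0.9542
d' = z(H) − z(FA) = 0.6311 − (-0.9542) = 1.5853

d' = 1.585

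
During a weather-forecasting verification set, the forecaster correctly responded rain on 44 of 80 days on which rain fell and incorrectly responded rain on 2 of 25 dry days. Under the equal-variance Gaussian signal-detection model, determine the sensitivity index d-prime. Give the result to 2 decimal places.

d-prime = 1.53

H = 44/80 = 0.5500
FA = 2/25 = 0.0800
z(H) = z(0.5500) = 0.126
z(FA) = z(0.0800) = -1.405
d' = z(H) − z(FA) = 0.126 − (-1.405) = 1.531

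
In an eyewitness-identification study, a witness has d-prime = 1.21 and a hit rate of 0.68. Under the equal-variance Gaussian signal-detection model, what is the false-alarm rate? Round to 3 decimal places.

z(hit rate) = z(0.68) = 0.4677
z(FA) = z(H) − d' = 0.4677 − 1.21 = -0.7423
false-alarm rate = Φ(-0.7423) = 0.2290

false-alarm rate = 0.229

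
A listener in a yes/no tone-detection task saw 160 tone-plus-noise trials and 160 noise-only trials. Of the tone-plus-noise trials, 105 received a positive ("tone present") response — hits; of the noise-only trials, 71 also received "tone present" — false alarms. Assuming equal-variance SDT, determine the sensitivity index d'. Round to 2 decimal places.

H = 105/160 = 0.6562
FA = 71/160 = 0.4437
z(0.6562) = 0.4021, z(0.4437) = -0.1416
d' = z(H) − z(FA) = 0.4021 − (-0.1416) = 0.5437

d' = 0.54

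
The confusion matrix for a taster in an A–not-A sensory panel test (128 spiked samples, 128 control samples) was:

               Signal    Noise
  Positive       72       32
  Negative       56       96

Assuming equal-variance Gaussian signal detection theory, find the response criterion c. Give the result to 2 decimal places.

c = 0.26

H = 72/128 = 0.5625
FA = 32/128 = 0.2500
Φ⁻¹(H) = 0.157
Φ⁻¹(FA) = -0.674
c = −½·[z(H) + z(FA)] = −0.5 × (0.157 + (-0.674)) = 0.2585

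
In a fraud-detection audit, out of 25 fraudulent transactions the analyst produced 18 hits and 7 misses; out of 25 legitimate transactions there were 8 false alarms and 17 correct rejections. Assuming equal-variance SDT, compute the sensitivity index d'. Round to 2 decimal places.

H = 18/25 = 0.7200
FA = 8/25 = 0.3200
Φ⁻¹(H) = Φ⁻¹(0.7200) = 0.5828
Φ⁻¹(FA) = Φ⁻¹(0.3200) = -0.4677
d' = z(H) − z(FA) = 0.5828 − (-0.4677) = 1.0505

d' = 1.05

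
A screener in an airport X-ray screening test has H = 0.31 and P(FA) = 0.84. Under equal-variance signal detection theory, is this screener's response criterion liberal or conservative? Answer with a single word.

z(H) = -0.496, z(FA) = 0.994
c = −½·(z(H) + z(FA)) = -0.249
c < 0 → liberal criterion (biased toward responding “yes”).

liberal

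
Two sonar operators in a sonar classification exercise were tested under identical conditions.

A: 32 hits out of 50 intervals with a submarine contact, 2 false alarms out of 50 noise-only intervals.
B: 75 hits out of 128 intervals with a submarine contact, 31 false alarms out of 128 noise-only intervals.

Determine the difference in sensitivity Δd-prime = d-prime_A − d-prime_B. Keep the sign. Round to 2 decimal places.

Δd-prime = 1.19

A: z(0.6400) = 0.358, z(0.0400) = -1.751, d' = 2.109
B: z(0.5859) = 0.217, z(0.2422) = -0.699, d' = 0.916
Δd' = d'_A − d'_B = 2.109 − 0.916 = 1.193
A has the higher sensitivity.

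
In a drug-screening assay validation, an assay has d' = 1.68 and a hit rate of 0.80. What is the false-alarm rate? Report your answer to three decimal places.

false-alarm rate = 0.201

z(hit rate) = z(0.80) = 0.8416
z(FA) = z(H) − d' = 0.8416 − 1.68 = -0.8384
false-alarm rate = Φ(-0.8384) = 0.2009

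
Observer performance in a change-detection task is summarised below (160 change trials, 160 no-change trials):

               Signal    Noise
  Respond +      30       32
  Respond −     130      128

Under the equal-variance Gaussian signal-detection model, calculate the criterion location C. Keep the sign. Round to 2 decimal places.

C = 0.86

H = 30/160 = 0.1875
FA = 32/160 = 0.2000
Φ⁻¹(H) = Φ⁻¹(0.1875) = -0.8871
Φ⁻¹(FA) = Φ⁻¹(0.2000) = -0.8416
c = −½·[z(H) + z(FA)] = −0.5 × (-0.8871 + (-0.8416)) = 0.86435
c > 0: the observer has a conservative response bias.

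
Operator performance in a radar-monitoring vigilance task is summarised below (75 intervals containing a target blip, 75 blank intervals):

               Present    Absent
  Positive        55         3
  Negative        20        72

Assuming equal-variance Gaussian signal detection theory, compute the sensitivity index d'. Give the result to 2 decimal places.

H = 55/75 = 0.7333
FA = 3/75 = 0.0400
Φ⁻¹(H) = 0.623
Φ⁻¹(FA) = -1.751
d' = z(H) − z(FA) = 0.623 − (-1.751) = 2.374

d' = 2.37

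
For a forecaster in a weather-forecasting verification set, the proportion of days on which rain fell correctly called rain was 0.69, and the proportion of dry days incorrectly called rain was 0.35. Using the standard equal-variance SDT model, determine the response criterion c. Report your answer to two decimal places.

Φ⁻¹(0.69) = 0.496, Φ⁻¹(0.35) = -0.385
c = −½·[z(H) + z(FA)] = −0.5 × (0.496 + (-0.385)) = -0.0555

c = -0.06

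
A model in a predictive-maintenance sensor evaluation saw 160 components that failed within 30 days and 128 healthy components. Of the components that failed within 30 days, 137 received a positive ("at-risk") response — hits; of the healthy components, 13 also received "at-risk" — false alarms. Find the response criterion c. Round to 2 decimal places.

c = 0.10

H = 137/160 = 0.8562
FA = 13/128 = 0.1016
z(H) = 1.063
z(FA) = -1.272
c = −½·[z(H) + z(FA)] = −0.5 × (1.063 + (-1.272)) = 0.1045
c > 0: the model has a conservative response bias.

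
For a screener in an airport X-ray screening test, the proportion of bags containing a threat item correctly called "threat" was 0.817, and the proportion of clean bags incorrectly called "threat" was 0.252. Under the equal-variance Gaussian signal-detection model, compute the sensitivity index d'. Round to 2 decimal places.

d' = 1.57

z(H) = 0.904
z(FA) = -0.668
d' = z(H) − z(FA) = 0.904 − (-0.668) = 1.572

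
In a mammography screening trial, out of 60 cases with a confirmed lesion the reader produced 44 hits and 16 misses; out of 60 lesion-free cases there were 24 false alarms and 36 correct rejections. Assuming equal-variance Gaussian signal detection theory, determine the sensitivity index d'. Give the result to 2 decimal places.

H = 44/60 = 0.7333
FA = 24/60 = 0.4000
Φ⁻¹(H) = Φ⁻¹(0.7333) = 0.623
Φ⁻¹(FA) = Φ⁻¹(0.4000) = -0.253
d' = z(H) − z(FA) = 0.623 − (-0.253) = 0.876

d' = 0.88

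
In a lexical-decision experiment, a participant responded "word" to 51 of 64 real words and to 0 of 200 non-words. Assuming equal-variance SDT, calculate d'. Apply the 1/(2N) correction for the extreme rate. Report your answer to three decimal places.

The false-alarm rate is 0/200 = 0, so apply the 1/(2N) correction: FA → 1/(2·200) = 0.00250.
z(H) = z(0.79688) = 0.8305
z(FA) = z(0.00250) = -2.8070
d' = 0.8305 − (-2.8070) = 3.6375

d' = 3.638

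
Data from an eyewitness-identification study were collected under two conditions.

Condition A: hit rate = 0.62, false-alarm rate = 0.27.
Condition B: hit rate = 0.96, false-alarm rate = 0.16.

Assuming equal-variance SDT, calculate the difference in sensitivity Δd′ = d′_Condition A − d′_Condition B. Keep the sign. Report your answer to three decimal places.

Δd′ = -1.827

Condition A: z(0.62) = 0.3055, z(0.27) = -0.6128, d' = 0.9183
Condition B: z(0.96) = 1.7507, z(0.16) = -0.9945, d' = 2.7452
Δd' = d'_Condition A − d'_Condition B = 0.9183 − 2.7452 = -1.8269
Condition B has the higher sensitivity.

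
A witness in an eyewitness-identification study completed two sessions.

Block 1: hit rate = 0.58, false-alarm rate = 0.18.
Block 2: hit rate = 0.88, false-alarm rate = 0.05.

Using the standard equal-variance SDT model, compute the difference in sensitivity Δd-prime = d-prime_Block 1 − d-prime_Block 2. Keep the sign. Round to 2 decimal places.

Block 1: z(0.58) = 0.202, z(0.18) = -0.915, d' = 1.117
Block 2: z(0.88) = 1.175, z(0.05) = -1.645, d' = 2.820
Δd' = d'_Block 1 − d'_Block 2 = 1.117 − 2.820 = -1.703
Block 2 has the higher sensitivity.

Δd-prime = -1.70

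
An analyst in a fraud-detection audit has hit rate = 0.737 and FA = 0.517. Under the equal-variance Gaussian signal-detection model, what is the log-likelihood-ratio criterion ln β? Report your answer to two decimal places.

ln β = -0.20

Φ⁻¹(0.737) = 0.634, Φ⁻¹(0.517) = 0.043
ln β = −½·[z(H)² − z(FA)²] = −0.5 × (0.402 − 0.002) = -0.200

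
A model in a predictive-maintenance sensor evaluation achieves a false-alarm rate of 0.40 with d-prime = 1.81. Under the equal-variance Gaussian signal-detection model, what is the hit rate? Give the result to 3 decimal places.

z(false-alarm rate) = z(0.40) = -0.2533
z(H) = z(FA) + d' = -0.2533 + 1.81 = 1.5567
hit rate = Φ(1.5567) = 0.9402

hit rate = 0.940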